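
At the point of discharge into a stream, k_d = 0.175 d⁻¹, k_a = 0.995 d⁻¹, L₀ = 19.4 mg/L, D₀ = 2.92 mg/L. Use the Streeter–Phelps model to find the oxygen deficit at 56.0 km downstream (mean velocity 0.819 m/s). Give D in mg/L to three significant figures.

D ≈ 3.05 mg/L

Travel time t = x/v = 56.0 km / (0.819 m/s) = 56000 m / 0.819 m/s = 68380 s = 0.7914 d.
k_d L₀/(k_a−k_d) = 0.175×19.4/(0.995−0.175) = 3.395/0.8200 = 4.140 mg/L.
e^(−k_d t) = e^(−0.175×0.7914) = 0.8707; e^(−k_a t) = e^(−0.995×0.7914) = 0.4550.
D = 4.140 × (0.8707 − 0.4550) + 2.92 × 0.4550 = 1.721 + 1.329 = 3.050 mg/L.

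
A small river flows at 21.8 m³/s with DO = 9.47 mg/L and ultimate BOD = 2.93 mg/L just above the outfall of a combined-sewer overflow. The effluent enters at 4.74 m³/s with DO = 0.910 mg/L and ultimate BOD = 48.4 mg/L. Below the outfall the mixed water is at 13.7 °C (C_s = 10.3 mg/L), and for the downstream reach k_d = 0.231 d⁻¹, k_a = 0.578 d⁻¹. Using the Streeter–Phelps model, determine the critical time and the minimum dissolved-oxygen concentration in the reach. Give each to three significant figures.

Mixed DO = (21.8×9.47 + 4.74×0.910)/(21.8+4.74) = 210.8/26.54 = 7.941 mg/L.
Mixed L₀ = (21.8×2.93 + 4.74×48.4)/(26.54) = 293.3/26.54 = 11.05 mg/L.
Initial deficit D₀ = C_s − DO₀ = 10.3 − 7.941 = 2.359 mg/L.
t_c = (1/0.3470) ln[(0.578/0.231)(1 − 2.359×0.3470/(0.231×11.05))] = 2.882 × ln(1.700) = 1.529 d.
D_c = (0.231/0.578) × 11.05 × e^(−0.231×1.529) = 0.3997 × 11.05 × 0.7024 = 3.102 mg/L.
Minimum DO = 10.3 − 3.102 = 7.198 mg/L.

t_c ≈ 1.53 d; minimum DO ≈ 7.20 mg/L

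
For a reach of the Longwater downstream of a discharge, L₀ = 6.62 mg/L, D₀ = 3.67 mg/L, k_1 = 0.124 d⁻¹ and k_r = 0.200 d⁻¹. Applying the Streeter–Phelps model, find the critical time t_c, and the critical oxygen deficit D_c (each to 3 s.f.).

t_c = [1/(k_r−k_1)] ln[(k_r/k_1)(1 − D₀(k_r−k_1)/(k_1 L₀))]
= [1/(0.200−0.124)] ln[(0.200/0.124)(1 − 3.67×0.07600/(0.124×6.62))]
= (1/0.07600) ln[1.613 × 0.6602] = 13.16 × ln(1.065) = 13.16 × 0.06285 = 0.8270 d.
D_c = (k_1/k_r) L₀ e^(−k_1 t_c) = (0.124/0.200) × 6.62 × e^(−0.124×0.8270) = 0.6200 × 6.62 × 0.9025 = 3.704 mg/L.

t_c ≈ 0.827 d; D_c ≈ 3.70 mg/L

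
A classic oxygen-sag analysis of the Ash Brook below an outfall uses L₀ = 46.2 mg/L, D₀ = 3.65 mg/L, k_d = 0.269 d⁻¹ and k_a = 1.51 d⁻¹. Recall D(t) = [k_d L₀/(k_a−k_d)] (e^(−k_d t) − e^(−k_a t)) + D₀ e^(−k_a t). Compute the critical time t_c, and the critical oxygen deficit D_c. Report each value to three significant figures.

With k_a/k_d = 5.613 and 1 − D₀(k_a−k_d)/(k_d L₀) = 0.6355,
t_c = ln(5.613 × 0.6355) / (1.51 − 0.269) = ln(3.567) / 1.241 = 1.272/1.241 = 1.025 d.
D_c = (k_d/k_a) L₀ e^(−k_d t_c) = (0.269/1.51) × 46.2 × e^(−0.269×1.025) = 0.1781 × 46.2 × 0.7591 = 6.247 mg/L.

t_c ≈ 1.02 d; D_c ≈ 6.25 mg/L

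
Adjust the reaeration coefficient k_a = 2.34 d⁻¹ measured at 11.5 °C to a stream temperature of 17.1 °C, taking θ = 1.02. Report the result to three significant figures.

k_a ≈ 2.61 d⁻¹

k_a(T₂) = k_a(T₁) · θ^(T₂−T₁) = 2.34 × 1.02^(17.1−11.5)
= 2.34 × 1.02^5.60 = 2.34 × 1.117 = 2.614 d⁻¹.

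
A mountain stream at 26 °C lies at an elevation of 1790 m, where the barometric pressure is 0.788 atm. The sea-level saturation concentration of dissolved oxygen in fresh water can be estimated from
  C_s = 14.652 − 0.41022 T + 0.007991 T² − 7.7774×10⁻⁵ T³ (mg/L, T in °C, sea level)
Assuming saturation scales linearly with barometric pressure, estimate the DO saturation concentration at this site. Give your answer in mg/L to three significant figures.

C_s ≈ 6.32 mg/L

At sea level: C_s = 14.652 − 0.41022×26 + 0.007991×26² − 7.7774×10⁻⁵×26³ = 8.021 mg/L.
Pressure correction: C_s' = 8.021 × 0.788 = 6.321 mg/L.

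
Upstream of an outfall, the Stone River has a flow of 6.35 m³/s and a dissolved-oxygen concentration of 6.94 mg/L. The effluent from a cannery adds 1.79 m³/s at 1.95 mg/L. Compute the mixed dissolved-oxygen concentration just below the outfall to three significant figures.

Flow-weighted mixing: C = (Q_r C_r + Q_w C_w)/(Q_r + Q_w)
= (6.35×6.94 + 1.79×1.95)/(6.35 + 1.79) = 47.56/8.140 = 5.843 mg/L.

5.84 mg/L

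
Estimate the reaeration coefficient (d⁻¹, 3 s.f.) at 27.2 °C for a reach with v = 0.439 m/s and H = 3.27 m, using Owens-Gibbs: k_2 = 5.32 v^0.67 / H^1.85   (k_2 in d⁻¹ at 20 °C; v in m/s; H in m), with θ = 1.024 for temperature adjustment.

k_2(20) = 5.32 × 0.439^0.67 / 3.27^1.85 = 5.32 × 0.5760 / 8.952 = 0.3423 d⁻¹.
k_2(27.2) = 0.3423 × 1.024^(27.2−20) = 0.3423 × 1.186 = 0.4061 d⁻¹.

k_2 ≈ 0.406 d⁻¹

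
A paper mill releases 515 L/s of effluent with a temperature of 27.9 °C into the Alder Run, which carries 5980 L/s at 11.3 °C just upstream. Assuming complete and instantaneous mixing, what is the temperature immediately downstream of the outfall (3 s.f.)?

12.6 °C

Flow-weighted mixing: C = (Q_r C_r + Q_w C_w)/(Q_r + Q_w)
= (5980×11.3 + 515×27.9)/(5980 + 515) = 81940/6495 = 12.62 °C.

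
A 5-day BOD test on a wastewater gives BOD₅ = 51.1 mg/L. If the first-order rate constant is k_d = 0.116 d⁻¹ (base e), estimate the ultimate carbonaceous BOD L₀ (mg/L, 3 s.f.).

BOD₅ = L₀(1 − e^(−5k_d)) ⇒ L₀ = BOD₅ / (1 − e^(−5×0.116))
= 51.1 / (1 − 0.5599) = 51.1 / 0.4401 = 116.1 mg/L.

L₀ ≈ 116 mg/L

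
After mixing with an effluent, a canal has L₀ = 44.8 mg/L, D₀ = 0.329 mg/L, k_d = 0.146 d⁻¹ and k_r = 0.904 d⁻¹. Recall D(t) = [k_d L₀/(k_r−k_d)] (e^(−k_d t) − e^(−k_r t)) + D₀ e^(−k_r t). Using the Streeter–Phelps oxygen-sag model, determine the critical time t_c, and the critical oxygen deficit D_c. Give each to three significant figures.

t_c = [1/(k_r−k_d)] ln[(k_r/k_d)(1 − D₀(k_r−k_d)/(k_d L₀))]
= [1/(0.904−0.146)] ln[(0.904/0.146)(1 − 0.329×0.7580/(0.146×44.8))]
= (1/0.7580) ln[6.192 × 0.9619] = 1.319 × ln(5.956) = 1.319 × 1.784 = 2.354 d.
L(t_c) = L₀ e^(−k_d t_c) = 44.8 × 0.7092 = 31.77 mg/L, and at the critical point k_r D_c = k_d L, so D_c = (0.146/0.904) × 31.77 = 5.131 mg/L.

t_c ≈ 2.35 d; D_c ≈ 5.13 mg/L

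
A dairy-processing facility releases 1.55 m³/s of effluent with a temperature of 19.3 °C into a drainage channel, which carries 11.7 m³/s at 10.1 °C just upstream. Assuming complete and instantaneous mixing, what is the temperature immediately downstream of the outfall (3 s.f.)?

Flow-weighted mixing: C = (Q_r C_r + Q_w C_w)/(Q_r + Q_w)
= (11.7×10.1 + 1.55×19.3)/(11.7 + 1.55) = 148.1/13.25 = 11.18 °C.

11.2 °C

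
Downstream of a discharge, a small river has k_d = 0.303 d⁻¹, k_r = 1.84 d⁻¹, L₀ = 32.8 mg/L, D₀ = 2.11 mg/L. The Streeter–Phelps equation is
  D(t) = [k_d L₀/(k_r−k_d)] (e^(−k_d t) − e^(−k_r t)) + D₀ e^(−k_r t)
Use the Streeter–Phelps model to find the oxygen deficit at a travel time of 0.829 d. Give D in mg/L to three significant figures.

D ≈ 4.08 mg/L

k_d L₀/(k_r−k_d) = 0.303×32.8/(1.84−0.303) = 9.938/1.537 = 6.466 mg/L.
e^(−k_d t) = e^(−0.303×0.8290) = 0.7779; e^(−k_r t) = e^(−1.84×0.8290) = 0.2175.
D = 6.466 × (0.7779 − 0.2175) + 2.11 × 0.2175 = 3.623 + 0.4590 = 4.082 mg/L.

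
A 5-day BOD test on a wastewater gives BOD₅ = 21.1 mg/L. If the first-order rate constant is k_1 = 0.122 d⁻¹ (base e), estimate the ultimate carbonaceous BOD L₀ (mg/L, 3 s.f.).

BOD₅ = L₀(1 − e^(−5k_1)) ⇒ L₀ = BOD₅ / (1 − e^(−5×0.122))
= 21.1 / (1 − 0.5434) = 21.1 / 0.4566 = 46.21 mg/L.

L₀ ≈ 46.2 mg/L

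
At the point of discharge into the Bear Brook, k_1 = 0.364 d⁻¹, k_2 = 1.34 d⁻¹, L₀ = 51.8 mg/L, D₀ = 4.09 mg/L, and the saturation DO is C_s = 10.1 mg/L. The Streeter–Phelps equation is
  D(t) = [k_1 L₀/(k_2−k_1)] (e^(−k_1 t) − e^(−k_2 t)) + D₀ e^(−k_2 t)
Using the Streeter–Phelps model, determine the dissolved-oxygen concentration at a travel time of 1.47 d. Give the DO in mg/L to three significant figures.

k_1 L₀/(k_2−k_1) = 0.364×51.8/(1.34−0.364) = 18.86/0.9760 = 19.32 mg/L.
e^(−k_1 t) = e^(−0.364×1.470) = 0.5856; e^(−k_2 t) = e^(−1.34×1.470) = 0.1395.
D = 19.32 × (0.5856 − 0.1395) + 4.09 × 0.1395 = 8.619 + 0.5705 = 9.189 mg/L.
DO = C_s − D = 10.1 − 9.189 = 0.9106 mg/L.

DO ≈ 0.911 mg/L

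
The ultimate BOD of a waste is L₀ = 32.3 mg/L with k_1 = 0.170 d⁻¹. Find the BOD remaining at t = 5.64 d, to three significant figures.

L_t = L₀ e^(−k_1 t) = 32.3 × e^(−0.170×5.64) = 32.3 × 0.3834 = 12.38 mg/L.

L ≈ 12.4 mg/L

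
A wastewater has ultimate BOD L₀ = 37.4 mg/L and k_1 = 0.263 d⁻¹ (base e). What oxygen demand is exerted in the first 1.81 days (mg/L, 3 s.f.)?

y_t = L₀(1 − e^(−k_1 t)) = 37.4 × (1 − e^(−0.263×1.81))
= 37.4 × (1 − 0.6212) = 37.4 × 0.3788 = 14.17 mg/L.

y ≈ 14.2 mg/L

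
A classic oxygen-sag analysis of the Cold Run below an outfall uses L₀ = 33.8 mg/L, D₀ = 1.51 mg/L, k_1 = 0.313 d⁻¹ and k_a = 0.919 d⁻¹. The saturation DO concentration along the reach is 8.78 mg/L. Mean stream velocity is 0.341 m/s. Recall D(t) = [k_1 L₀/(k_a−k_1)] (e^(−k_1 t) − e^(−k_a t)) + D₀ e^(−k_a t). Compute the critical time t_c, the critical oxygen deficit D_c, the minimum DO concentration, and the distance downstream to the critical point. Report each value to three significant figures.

t_c = [1/(k_a−k_1)] ln[(k_a/k_1)(1 − D₀(k_a−k_1)/(k_1 L₀))]
= [1/(0.919−0.313)] ln[(0.919/0.313)(1 − 1.51×0.6060/(0.313×33.8))]
= (1/0.6060) ln[2.936 × 0.9135] = 1.650 × ln(2.682) = 1.650 × 0.9866 = 1.628 d.
D_c = (k_1/k_a) L₀ e^(−k_1 t_c) = (0.313/0.919) × 33.8 × e^(−0.313×1.628) = 0.3406 × 33.8 × 0.6007 = 6.916 mg/L.
Minimum DO = C_s − D_c = 8.78 − 6.916 = 1.864 mg/L.
x_c = v t_c = 0.341 m/s × 1.628 d × 86400 s/d = 47970 m ≈ 48.0 km.

t_c ≈ 1.63 d; D_c ≈ 6.92 mg/L; min DO ≈ 1.86 mg/L; x_c ≈ 48.0 km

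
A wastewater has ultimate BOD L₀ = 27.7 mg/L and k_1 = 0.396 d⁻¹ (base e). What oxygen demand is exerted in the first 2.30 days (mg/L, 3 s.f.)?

y_t = L₀(1 − e^(−k_1 t)) = 27.7 × (1 − e^(−0.396×2.30))
= 27.7 × (1 − 0.4022) = 27.7 × 0.5978 = 16.56 mg/L.

y ≈ 16.6 mg/L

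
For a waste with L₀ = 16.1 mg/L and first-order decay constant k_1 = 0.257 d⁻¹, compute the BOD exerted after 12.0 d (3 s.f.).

y ≈ 15.4 mg/L

y_t = L₀(1 − e^(−k_1 t)) = 16.1 × (1 − e^(−0.257×12.0))
= 16.1 × (1 − 0.04578) = 16.1 × 0.9542 = 15.36 mg/L.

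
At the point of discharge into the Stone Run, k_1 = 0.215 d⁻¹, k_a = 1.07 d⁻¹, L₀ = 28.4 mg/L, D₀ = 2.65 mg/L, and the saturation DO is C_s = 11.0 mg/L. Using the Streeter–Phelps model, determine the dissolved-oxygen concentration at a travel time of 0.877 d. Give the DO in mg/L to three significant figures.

DO ≈ 6.84 mg/L

k_1 L₀/(k_a−k_1) = 0.215×28.4/(1.07−0.215) = 6.106/0.8550 = 7.142 mg/L.
e^(−k_1 t) = e^(−0.215×0.8770) = 0.8282; e^(−k_a t) = e^(−1.07×0.8770) = 0.3913.
D = 7.142 × (0.8282 − 0.3913) + 2.65 × 0.3913 = 3.120 + 1.037 = 4.157 mg/L.
DO = C_s − D = 11.0 − 4.157 = 6.843 mg/L.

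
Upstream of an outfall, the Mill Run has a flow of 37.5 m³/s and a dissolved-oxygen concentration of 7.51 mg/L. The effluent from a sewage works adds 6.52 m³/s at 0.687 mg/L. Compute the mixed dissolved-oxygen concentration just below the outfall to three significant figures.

6.50 mg/L

Flow-weighted mixing: C = (Q_r C_r + Q_w C_w)/(Q_r + Q_w)
= (37.5×7.51 + 6.52×0.687)/(37.5 + 6.52) = 286.1/44.02 = 6.499 mg/L.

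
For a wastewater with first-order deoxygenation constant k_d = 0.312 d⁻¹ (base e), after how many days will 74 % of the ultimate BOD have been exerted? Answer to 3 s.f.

y/L₀ = 1 − e^(−k_d t) = 0.74 ⇒ e^(−k_d t) = 0.260
t = −ln(0.260) / 0.312 = 1.347 / 0.312 = 4.318 d.

t ≈ 4.32 d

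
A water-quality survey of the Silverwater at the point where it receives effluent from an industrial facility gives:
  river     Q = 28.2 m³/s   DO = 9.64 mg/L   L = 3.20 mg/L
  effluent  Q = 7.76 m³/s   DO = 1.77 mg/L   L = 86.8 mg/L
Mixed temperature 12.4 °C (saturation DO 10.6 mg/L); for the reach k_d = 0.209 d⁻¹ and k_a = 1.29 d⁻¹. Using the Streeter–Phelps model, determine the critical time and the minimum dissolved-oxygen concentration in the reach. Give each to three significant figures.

t_c ≈ 0.720 d; minimum DO ≈ 7.64 mg/L

Mixed DO = (28.2×9.64 + 7.76×1.77)/(28.2+7.76) = 285.6/35.96 = 7.942 mg/L.
Mixed L₀ = (28.2×3.20 + 7.76×86.8)/(35.96) = 763.8/35.96 = 21.24 mg/L.
Initial deficit D₀ = C_s − DO₀ = 10.6 − 7.942 = 2.658 mg/L.
t_c = (1/1.081) ln[(1.29/0.209)(1 − 2.658×1.081/(0.209×21.24))] = 0.9251 × ln(2.177) = 0.7196 d.
D_c = (0.209/1.29) × 21.24 × e^(−0.209×0.7196) = 0.1620 × 21.24 × 0.8604 = 2.961 mg/L.
Minimum DO = 10.6 − 2.961 = 7.639 mg/L.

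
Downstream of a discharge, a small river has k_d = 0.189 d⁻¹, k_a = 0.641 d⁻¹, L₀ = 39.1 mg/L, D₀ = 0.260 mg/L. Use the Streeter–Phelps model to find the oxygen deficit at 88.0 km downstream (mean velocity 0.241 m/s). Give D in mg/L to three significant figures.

D ≈ 6.28 mg/L

Travel time t = x/v = 88.0 km / (0.241 m/s) = 88000 m / 0.241 m/s = 365100 s = 4.226 d.
k_d L₀/(k_a−k_d) = 0.189×39.1/(0.641−0.189) = 7.390/0.4520 = 16.35 mg/L.
e^(−k_d t) = e^(−0.189×4.226) = 0.4499; e^(−k_a t) = e^(−0.641×4.226) = 0.06660.
D = 16.35 × (0.4499 − 0.06660) + 0.260 × 0.06660 = 6.266 + 0.01732 = 6.284 mg/L.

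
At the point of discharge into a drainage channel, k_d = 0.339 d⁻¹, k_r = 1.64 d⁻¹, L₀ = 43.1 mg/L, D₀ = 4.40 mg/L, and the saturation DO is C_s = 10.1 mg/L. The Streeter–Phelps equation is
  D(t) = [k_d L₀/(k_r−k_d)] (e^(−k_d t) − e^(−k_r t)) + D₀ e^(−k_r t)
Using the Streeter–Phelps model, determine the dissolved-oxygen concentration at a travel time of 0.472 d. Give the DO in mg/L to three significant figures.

DO ≈ 3.68 mg/L

k_d L₀/(k_r−k_d) = 0.339×43.1/(1.64−0.339) = 14.61/1.301 = 11.23 mg/L.
e^(−k_d t) = e^(−0.339×0.4720) = 0.8521; e^(−k_r t) = e^(−1.64×0.4720) = 0.4611.
D = 11.23 × (0.8521 − 0.4611) + 4.40 × 0.4611 = 4.391 + 2.029 = 6.420 mg/L.
DO = C_s − D = 10.1 − 6.420 = 3.680 mg/L.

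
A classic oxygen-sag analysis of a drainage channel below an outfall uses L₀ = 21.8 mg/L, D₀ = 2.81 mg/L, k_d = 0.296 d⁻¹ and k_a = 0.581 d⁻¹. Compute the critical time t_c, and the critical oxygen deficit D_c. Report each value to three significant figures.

At the critical point dD/dt = 0, so k_d L₀ e^(−k_d t) = k_a D. Substituting D(t) from the Streeter–Phelps equation and solving for t gives
t_c = ln[(k_a/k_d)(1 − D₀(k_a−k_d)/(k_d L₀))] / (k_a−k_d).
Here k_a−k_d = 0.2850 d⁻¹ and 1 − D₀(k_a−k_d)/(k_d L₀) = 1 − 2.81×0.2850/(0.296×21.8) = 0.8759, so
t_c = ln(1.963 × 0.8759) / 0.2850 = 0.5419 / 0.2850 = 1.901 d.
L(t_c) = L₀ e^(−k_d t_c) = 21.8 × 0.5696 = 12.42 mg/L, and at the critical point k_a D_c = k_d L, so D_c = (0.296/0.581) × 12.42 = 6.326 mg/L.

t_c ≈ 1.90 d; D_c ≈ 6.33 mg/L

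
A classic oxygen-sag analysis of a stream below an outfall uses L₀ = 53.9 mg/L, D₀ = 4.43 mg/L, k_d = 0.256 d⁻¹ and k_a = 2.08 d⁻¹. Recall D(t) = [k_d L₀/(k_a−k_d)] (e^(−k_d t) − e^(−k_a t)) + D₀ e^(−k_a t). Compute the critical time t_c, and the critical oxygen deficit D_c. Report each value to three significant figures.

t_c ≈ 0.666 d; D_c ≈ 5.59 mg/L

t_c = [1/(k_a−k_d)] ln[(k_a/k_d)(1 − D₀(k_a−k_d)/(k_d L₀))]
= [1/(2.08−0.256)] ln[(2.08/0.256)(1 − 4.43×1.824/(0.256×53.9))]
= (1/1.824) ln[8.125 × 0.4144] = 0.5482 × ln(3.367) = 0.5482 × 1.214 = 0.6656 d.
L(t_c) = L₀ e^(−k_d t_c) = 53.9 × 0.8433 = 45.46 mg/L, and at the critical point k_a D_c = k_d L, so D_c = (0.256/2.08) × 45.46 = 5.595 mg/L.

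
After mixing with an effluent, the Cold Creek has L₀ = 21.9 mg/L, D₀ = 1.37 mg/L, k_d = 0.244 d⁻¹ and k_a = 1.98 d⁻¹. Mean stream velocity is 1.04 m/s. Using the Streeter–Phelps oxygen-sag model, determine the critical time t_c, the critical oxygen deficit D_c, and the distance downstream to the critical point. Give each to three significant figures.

At the critical point dD/dt = 0, so k_d L₀ e^(−k_d t) = k_a D. Substituting D(t) from the Streeter–Phelps equation and solving for t gives
t_c = ln[(k_a/k_d)(1 − D₀(k_a−k_d)/(k_d L₀))] / (k_a−k_d).
Here k_a−k_d = 1.736 d⁻¹ and 1 − D₀(k_a−k_d)/(k_d L₀) = 1 − 1.37×1.736/(0.244×21.9) = 0.5549, so
t_c = ln(8.115 × 0.5549) / 1.736 = 1.505 / 1.736 = 0.8668 d.
L(t_c) = L₀ e^(−k_d t_c) = 21.9 × 0.8094 = 17.73 mg/L, and at the critical point k_a D_c = k_d L, so D_c = (0.244/1.98) × 17.73 = 2.184 mg/L.
x_c = v t_c = 1.04 m/s × 0.8668 d × 86400 s/d = 77890 m ≈ 77.9 km.

t_c ≈ 0.867 d; D_c ≈ 2.18 mg/L; x_c ≈ 77.9 km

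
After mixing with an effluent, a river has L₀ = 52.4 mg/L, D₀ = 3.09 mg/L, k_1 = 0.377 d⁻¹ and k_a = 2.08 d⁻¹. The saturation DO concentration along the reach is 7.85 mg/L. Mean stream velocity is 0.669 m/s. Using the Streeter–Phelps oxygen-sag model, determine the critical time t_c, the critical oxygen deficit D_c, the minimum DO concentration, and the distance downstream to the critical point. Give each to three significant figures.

t_c = [1/(k_a−k_1)] ln[(k_a/k_1)(1 − D₀(k_a−k_1)/(k_1 L₀))]
= [1/(2.08−0.377)] ln[(2.08/0.377)(1 − 3.09×1.703/(0.377×52.4))]
= (1/1.703) ln[5.517 × 0.7336] = 0.5872 × ln(4.048) = 0.5872 × 1.398 = 0.8210 d.
L(t_c) = L₀ e^(−k_1 t_c) = 52.4 × 0.7338 = 38.45 mg/L, and at the critical point k_a D_c = k_1 L, so D_c = (0.377/2.08) × 38.45 = 6.969 mg/L.
Minimum DO = C_s − D_c = 7.85 − 6.969 = 0.8806 mg/L.
x_c = v t_c = 0.669 m/s × 0.8210 d × 86400 s/d = 47450 m ≈ 47.5 km.

t_c ≈ 0.821 d; D_c ≈ 6.97 mg/L; min DO ≈ 0.881 mg/L; x_c ≈ 47.5 km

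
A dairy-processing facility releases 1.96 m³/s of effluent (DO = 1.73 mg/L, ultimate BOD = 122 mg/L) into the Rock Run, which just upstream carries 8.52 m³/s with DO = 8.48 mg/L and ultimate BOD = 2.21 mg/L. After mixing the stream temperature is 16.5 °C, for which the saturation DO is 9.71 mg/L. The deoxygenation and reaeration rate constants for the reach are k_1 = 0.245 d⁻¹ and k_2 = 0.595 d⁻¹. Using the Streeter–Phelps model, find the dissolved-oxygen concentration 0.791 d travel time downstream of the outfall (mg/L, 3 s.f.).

DO ≈ 4.72 mg/L

Mixed DO = (8.52×8.48 + 1.96×1.73)/(8.52+1.96) = 75.64/10.48 = 7.218 mg/L.
Mixed L₀ = (8.52×2.21 + 1.96×122)/(10.48) = 257.9/10.48 = 24.61 mg/L.
Initial deficit D₀ = C_s − DO₀ = 9.71 − 7.218 = 2.492 mg/L.
D(0.791) = [0.245×24.61/(0.595−0.245)](e^(−0.245×0.791) − e^(−0.595×0.791)) + 2.492 e^(−0.595×0.791)
= 17.23 × (0.8238 − 0.6246) + 2.492 × 0.6246 = 4.989 mg/L.
DO = 9.71 − 4.989 = 4.721 mg/L.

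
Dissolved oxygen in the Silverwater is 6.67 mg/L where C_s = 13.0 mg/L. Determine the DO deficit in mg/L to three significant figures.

D = C_s − C = 13.0 − 6.67 = 6.33 mg/L.

D ≈ 6.33 mg/L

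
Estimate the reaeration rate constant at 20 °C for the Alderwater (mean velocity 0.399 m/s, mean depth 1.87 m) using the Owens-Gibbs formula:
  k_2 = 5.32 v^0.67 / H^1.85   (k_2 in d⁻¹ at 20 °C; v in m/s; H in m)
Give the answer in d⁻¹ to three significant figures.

k_2 = 5.32 × 0.399^0.67 / 1.87^1.85 = 5.32 × 0.5403 / 3.184 = 0.9029 d⁻¹.

k_2 ≈ 0.903 d⁻¹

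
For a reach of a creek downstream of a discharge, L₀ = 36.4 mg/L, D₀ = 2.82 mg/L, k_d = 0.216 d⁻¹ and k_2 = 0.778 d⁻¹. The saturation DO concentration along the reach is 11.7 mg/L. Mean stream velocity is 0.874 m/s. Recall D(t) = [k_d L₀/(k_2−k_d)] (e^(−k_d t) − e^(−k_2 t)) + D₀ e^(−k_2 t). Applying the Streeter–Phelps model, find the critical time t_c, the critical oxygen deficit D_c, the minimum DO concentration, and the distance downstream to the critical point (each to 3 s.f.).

t_c ≈ 1.88 d; D_c ≈ 6.73 mg/L; min DO ≈ 4.97 mg/L; x_c ≈ 142 km

At the critical point dD/dt = 0, so k_d L₀ e^(−k_d t) = k_2 D. Substituting D(t) from the Streeter–Phelps equation and solving for t gives
t_c = ln[(k_2/k_d)(1 − D₀(k_2−k_d)/(k_d L₀))] / (k_2−k_d).
Here k_2−k_d = 0.5620 d⁻¹ and 1 − D₀(k_2−k_d)/(k_d L₀) = 1 − 2.82×0.5620/(0.216×36.4) = 0.7984, so
t_c = ln(3.602 × 0.7984) / 0.5620 = 1.056 / 0.5620 = 1.880 d.
L(t_c) = L₀ e^(−k_d t_c) = 36.4 × 0.6663 = 24.25 mg/L, and at the critical point k_2 D_c = k_d L, so D_c = (0.216/0.778) × 24.25 = 6.734 mg/L.
Minimum DO = C_s − D_c = 11.7 − 6.734 = 4.966 mg/L.
x_c = v t_c = 0.874 m/s × 1.880 d × 86400 s/d = 141900 m ≈ 142 km.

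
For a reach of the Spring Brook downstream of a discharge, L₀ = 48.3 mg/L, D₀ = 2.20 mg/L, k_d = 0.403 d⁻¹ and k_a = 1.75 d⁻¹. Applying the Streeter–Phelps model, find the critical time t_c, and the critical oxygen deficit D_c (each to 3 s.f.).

t_c ≈ 0.968 d; D_c ≈ 7.53 mg/L

t_c = [1/(k_a−k_d)] ln[(k_a/k_d)(1 − D₀(k_a−k_d)/(k_d L₀))]
= [1/(1.75−0.403)] ln[(1.75/0.403)(1 − 2.20×1.347/(0.403×48.3))]
= (1/1.347) ln[4.342 × 0.8478] = 0.7424 × ln(3.681) = 0.7424 × 1.303 = 0.9675 d.
D_c = (k_d/k_a) L₀ e^(−k_d t_c) = (0.403/1.75) × 48.3 × e^(−0.403×0.9675) = 0.2303 × 48.3 × 0.6771 = 7.531 mg/L.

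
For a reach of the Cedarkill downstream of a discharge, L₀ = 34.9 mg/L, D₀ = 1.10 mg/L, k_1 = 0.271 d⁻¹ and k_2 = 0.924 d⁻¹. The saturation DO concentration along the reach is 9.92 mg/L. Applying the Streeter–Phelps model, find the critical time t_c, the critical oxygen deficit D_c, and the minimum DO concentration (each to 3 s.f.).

t_c ≈ 1.76 d; D_c ≈ 6.36 mg/L; min DO ≈ 3.56 mg/L

At the critical point dD/dt = 0, so k_1 L₀ e^(−k_1 t) = k_2 D. Substituting D(t) from the Streeter–Phelps equation and solving for t gives
t_c = ln[(k_2/k_1)(1 − D₀(k_2−k_1)/(k_1 L₀))] / (k_2−k_1).
Here k_2−k_1 = 0.6530 d⁻¹ and 1 − D₀(k_2−k_1)/(k_1 L₀) = 1 − 1.10×0.6530/(0.271×34.9) = 0.9241, so
t_c = ln(3.410 × 0.9241) / 0.6530 = 1.148 / 0.6530 = 1.757 d.
D_c = (k_1/k_2) L₀ e^(−k_1 t_c) = (0.271/0.924) × 34.9 × e^(−0.271×1.757) = 0.2933 × 34.9 × 0.6211 = 6.357 mg/L.
Minimum DO = C_s − D_c = 9.92 − 6.357 = 3.563 mg/L.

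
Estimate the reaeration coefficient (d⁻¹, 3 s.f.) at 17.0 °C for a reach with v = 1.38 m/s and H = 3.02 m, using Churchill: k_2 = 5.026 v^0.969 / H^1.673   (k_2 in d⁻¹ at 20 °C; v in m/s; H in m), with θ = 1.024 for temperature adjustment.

k_2 ≈ 1.01 d⁻¹

k_2(20) = 5.026 × 1.38^0.969 / 3.02^1.673 = 5.026 × 1.366 / 6.354 = 1.081 d⁻¹.
k_2(17.0) = 1.081 × 1.024^(17.0−20) = 1.081 × 0.9313 = 1.007 d⁻¹.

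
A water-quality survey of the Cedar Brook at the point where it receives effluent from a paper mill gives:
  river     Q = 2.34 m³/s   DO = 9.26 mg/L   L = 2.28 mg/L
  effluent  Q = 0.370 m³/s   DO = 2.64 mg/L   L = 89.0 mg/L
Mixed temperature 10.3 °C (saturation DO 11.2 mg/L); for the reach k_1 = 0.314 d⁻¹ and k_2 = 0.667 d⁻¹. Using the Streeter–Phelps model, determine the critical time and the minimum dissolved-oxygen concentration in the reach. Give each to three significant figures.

t_c ≈ 1.41 d; minimum DO ≈ 6.93 mg/L

Mixed DO = (2.34×9.26 + 0.370×2.64)/(2.34+0.370) = 22.65/2.710 = 8.356 mg/L.
Mixed L₀ = (2.34×2.28 + 0.370×89.0)/(2.710) = 38.27/2.710 = 14.12 mg/L.
Initial deficit D₀ = C_s − DO₀ = 11.2 − 8.356 = 2.844 mg/L.
t_c = (1/0.3530) ln[(0.667/0.314)(1 − 2.844×0.3530/(0.314×14.12))] = 2.833 × ln(1.643) = 1.407 d.
D_c = (0.314/0.667) × 14.12 × e^(−0.314×1.407) = 0.4708 × 14.12 × 0.6429 = 4.273 mg/L.
Minimum DO = 11.2 − 4.273 = 6.927 mg/L.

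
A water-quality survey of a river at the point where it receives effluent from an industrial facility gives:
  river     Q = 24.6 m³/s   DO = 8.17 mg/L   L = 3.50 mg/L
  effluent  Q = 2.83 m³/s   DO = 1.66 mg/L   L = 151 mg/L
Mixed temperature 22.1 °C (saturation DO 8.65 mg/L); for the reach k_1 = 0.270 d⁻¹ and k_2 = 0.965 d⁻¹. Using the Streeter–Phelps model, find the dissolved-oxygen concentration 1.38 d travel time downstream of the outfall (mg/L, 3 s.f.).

Mixed DO = (24.6×8.17 + 2.83×1.66)/(24.6+2.83) = 205.7/27.43 = 7.498 mg/L.
Mixed L₀ = (24.6×3.50 + 2.83×151)/(27.43) = 513.4/27.43 = 18.72 mg/L.
Initial deficit D₀ = C_s − DO₀ = 8.65 − 7.498 = 1.152 mg/L.
D(1.38) = [0.270×18.72/(0.965−0.270)](e^(−0.270×1.38) − e^(−0.965×1.38)) + 1.152 e^(−0.965×1.38)
= 7.272 × (0.6889 − 0.2640) + 1.152 × 0.2640 = 3.394 mg/L.
DO = 8.65 − 3.394 = 5.256 mg/L.

DO ≈ 5.26 mg/L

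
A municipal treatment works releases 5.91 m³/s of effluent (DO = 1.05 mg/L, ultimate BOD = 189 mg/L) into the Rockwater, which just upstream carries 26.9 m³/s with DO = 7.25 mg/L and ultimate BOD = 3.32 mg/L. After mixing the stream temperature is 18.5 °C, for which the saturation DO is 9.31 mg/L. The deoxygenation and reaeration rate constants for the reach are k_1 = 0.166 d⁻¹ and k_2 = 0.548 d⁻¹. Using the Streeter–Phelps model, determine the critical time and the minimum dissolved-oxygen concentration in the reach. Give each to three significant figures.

t_c ≈ 2.55 d; minimum DO ≈ 2.01 mg/L

Mixed DO = (26.9×7.25 + 5.91×1.05)/(26.9+5.91) = 201.2/32.81 = 6.133 mg/L.
Mixed L₀ = (26.9×3.32 + 5.91×189)/(32.81) = 1206/32.81 = 36.77 mg/L.
Initial deficit D₀ = C_s − DO₀ = 9.31 − 6.133 = 3.177 mg/L.
t_c = (1/0.3820) ln[(0.548/0.166)(1 − 3.177×0.3820/(0.166×36.77))] = 2.618 × ln(2.645) = 2.546 d.
D_c = (0.166/0.548) × 36.77 × e^(−0.166×2.546) = 0.3029 × 36.77 × 0.6553 = 7.298 mg/L.
Minimum DO = 9.31 − 7.298 = 2.012 mg/L.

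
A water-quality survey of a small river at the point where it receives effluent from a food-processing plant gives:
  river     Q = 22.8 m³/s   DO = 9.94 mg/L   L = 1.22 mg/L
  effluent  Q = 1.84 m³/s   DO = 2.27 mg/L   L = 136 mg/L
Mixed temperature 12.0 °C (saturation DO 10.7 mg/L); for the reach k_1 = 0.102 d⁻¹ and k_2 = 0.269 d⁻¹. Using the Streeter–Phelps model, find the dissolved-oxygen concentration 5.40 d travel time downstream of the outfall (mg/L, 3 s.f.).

Mixed DO = (22.8×9.94 + 1.84×2.27)/(22.8+1.84) = 230.8/24.64 = 9.367 mg/L.
Mixed L₀ = (22.8×1.22 + 1.84×136)/(24.64) = 278.1/24.64 = 11.28 mg/L.
Initial deficit D₀ = C_s − DO₀ = 10.7 − 9.367 = 1.333 mg/L.
D(5.40) = [0.102×11.28/(0.269−0.102)](e^(−0.102×5.40) − e^(−0.269×5.40)) + 1.333 e^(−0.269×5.40)
= 6.892 × (0.5765 − 0.2340) + 1.333 × 0.2340 = 2.673 mg/L.
DO = 10.7 − 2.673 = 8.027 mg/L.

DO ≈ 8.03 mg/L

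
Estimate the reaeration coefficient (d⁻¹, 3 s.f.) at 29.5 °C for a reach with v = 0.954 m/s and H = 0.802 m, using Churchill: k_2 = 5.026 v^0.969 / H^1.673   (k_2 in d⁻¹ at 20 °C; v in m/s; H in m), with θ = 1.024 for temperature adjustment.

k_2 ≈ 8.70 d⁻¹

k_2(20) = 5.026 × 0.954^0.969 / 0.802^1.673 = 5.026 × 0.9554 / 0.6913 = 6.946 d⁻¹.
k_2(29.5) = 6.946 × 1.024^(29.5−20) = 6.946 × 1.253 = 8.701 d⁻¹.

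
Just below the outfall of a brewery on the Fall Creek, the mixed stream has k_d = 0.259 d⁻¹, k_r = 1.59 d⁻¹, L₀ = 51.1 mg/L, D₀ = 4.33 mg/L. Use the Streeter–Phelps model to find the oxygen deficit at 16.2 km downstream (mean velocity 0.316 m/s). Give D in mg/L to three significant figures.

D ≈ 6.34 mg/L

Travel time t = x/v = 16.2 km / (0.316 m/s) = 16200 m / 0.316 m/s = 51270 s = 0.5934 d.
k_d L₀/(k_r−k_d) = 0.259×51.1/(1.59−0.259) = 13.23/1.331 = 9.944 mg/L.
e^(−k_d t) = e^(−0.259×0.5934) = 0.8575; e^(−k_r t) = e^(−1.59×0.5934) = 0.3893.
D = 9.944 × (0.8575 − 0.3893) + 4.33 × 0.3893 = 4.656 + 1.686 = 6.342 mg/L.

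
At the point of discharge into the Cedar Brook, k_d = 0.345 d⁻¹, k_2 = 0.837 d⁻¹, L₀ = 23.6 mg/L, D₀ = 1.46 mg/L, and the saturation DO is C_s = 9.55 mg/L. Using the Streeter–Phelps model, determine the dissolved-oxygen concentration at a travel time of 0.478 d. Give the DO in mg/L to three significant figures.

DO ≈ 5.63 mg/L

k_d L₀/(k_2−k_d) = 0.345×23.6/(0.837−0.345) = 8.142/0.4920 = 16.55 mg/L.
e^(−k_d t) = e^(−0.345×0.4780) = 0.8480; e^(−k_2 t) = e^(−0.837×0.4780) = 0.6703.
D = 16.55 × (0.8480 − 0.6703) + 1.46 × 0.6703 = 2.941 + 0.9786 = 3.919 mg/L.
DO = C_s − D = 9.55 − 3.919 = 5.631 mg/L.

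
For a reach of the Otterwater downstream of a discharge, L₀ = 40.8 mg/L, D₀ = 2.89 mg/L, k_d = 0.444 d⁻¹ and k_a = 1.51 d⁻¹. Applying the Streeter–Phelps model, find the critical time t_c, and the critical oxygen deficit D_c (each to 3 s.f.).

t_c ≈ 0.973 d; D_c ≈ 7.79 mg/L

t_c = [1/(k_a−k_d)] ln[(k_a/k_d)(1 − D₀(k_a−k_d)/(k_d L₀))]
= [1/(1.51−0.444)] ln[(1.51/0.444)(1 − 2.89×1.066/(0.444×40.8))]
= (1/1.066) ln[3.401 × 0.8299] = 0.9381 × ln(2.823) = 0.9381 × 1.038 = 0.9734 d.
D_c = (k_d/k_a) L₀ e^(−k_d t_c) = (0.444/1.51) × 40.8 × e^(−0.444×0.9734) = 0.2940 × 40.8 × 0.6491 = 7.787 mg/L.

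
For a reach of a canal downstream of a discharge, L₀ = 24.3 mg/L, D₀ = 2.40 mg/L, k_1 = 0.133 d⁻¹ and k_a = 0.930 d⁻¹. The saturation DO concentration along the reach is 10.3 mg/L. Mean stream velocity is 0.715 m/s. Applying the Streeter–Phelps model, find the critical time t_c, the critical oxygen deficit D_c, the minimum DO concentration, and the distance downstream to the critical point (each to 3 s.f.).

At the critical point dD/dt = 0, so k_1 L₀ e^(−k_1 t) = k_a D. Substituting D(t) from the Streeter–Phelps equation and solving for t gives
t_c = ln[(k_a/k_1)(1 − D₀(k_a−k_1)/(k_1 L₀))] / (k_a−k_1).
Here k_a−k_1 = 0.7970 d⁻¹ and 1 − D₀(k_a−k_1)/(k_1 L₀) = 1 − 2.40×0.7970/(0.133×24.3) = 0.4082, so
t_c = ln(6.992 × 0.4082) / 0.7970 = 1.049 / 0.7970 = 1.316 d.
L(t_c) = L₀ e^(−k_1 t_c) = 24.3 × 0.8395 = 20.40 mg/L, and at the critical point k_a D_c = k_1 L, so D_c = (0.133/0.930) × 20.40 = 2.917 mg/L.
Minimum DO = C_s − D_c = 10.3 − 2.917 = 7.383 mg/L.
x_c = v t_c = 0.715 m/s × 1.316 d × 86400 s/d = 81290 m ≈ 81.3 km.

t_c ≈ 1.32 d; D_c ≈ 2.92 mg/L; min DO ≈ 7.38 mg/L; x_c ≈ 81.3 km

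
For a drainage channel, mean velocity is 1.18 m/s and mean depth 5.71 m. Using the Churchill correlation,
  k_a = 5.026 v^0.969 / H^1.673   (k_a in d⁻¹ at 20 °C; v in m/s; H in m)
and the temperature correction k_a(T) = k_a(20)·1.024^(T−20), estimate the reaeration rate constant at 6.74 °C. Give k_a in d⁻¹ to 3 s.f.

k_a ≈ 0.234 d⁻¹

k_a(20) = 5.026 × 1.18^0.969 / 5.71^1.673 = 5.026 × 1.174 / 18.44 = 0.3199 d⁻¹.
k_a(6.74) = 0.3199 × 1.024^(6.74−20) = 0.3199 × 0.7302 = 0.2336 d⁻¹.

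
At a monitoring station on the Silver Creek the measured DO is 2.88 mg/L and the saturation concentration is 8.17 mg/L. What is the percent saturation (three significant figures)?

% saturation = C/C_s × 100 = 2.88/8.17 × 100 = 35.3 %.

35.3 % saturation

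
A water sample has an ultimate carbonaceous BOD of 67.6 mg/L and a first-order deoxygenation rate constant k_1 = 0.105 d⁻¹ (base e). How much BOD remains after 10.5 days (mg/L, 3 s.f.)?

L ≈ 22.4 mg/L

L_t = L₀ e^(−k_1 t) = 67.6 × e^(−0.105×10.5) = 67.6 × 0.3320 = 22.45 mg/L.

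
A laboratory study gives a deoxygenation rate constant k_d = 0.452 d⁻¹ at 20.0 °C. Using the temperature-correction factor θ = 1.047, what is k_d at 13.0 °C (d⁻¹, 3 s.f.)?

k_d ≈ 0.328 d⁻¹

k_d(T₂) = k_d(T₁) · θ^(T₂−T₁) = 0.452 × 1.047^(13.0−20.0)
= 0.452 × 1.047^-7.00 = 0.452 × 0.7251 = 0.3277 d⁻¹.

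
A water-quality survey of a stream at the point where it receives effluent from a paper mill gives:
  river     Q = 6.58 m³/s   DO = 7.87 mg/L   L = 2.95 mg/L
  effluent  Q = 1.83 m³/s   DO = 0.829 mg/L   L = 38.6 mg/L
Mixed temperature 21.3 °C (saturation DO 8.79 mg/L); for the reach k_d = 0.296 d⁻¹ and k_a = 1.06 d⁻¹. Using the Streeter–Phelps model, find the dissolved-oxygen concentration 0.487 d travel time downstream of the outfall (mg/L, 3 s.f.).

Mixed DO = (6.58×7.87 + 1.83×0.829)/(6.58+1.83) = 53.30/8.410 = 6.338 mg/L.
Mixed L₀ = (6.58×2.95 + 1.83×38.6)/(8.410) = 90.05/8.410 = 10.71 mg/L.
Initial deficit D₀ = C_s − DO₀ = 8.79 − 6.338 = 2.452 mg/L.
D(0.487) = [0.296×10.71/(1.06−0.296)](e^(−0.296×0.487) − e^(−1.06×0.487)) + 2.452 e^(−1.06×0.487)
= 4.148 × (0.8658 − 0.5968) + 2.452 × 0.5968 = 2.579 mg/L.
DO = 8.79 − 2.579 = 6.211 mg/L.

DO ≈ 6.21 mg/L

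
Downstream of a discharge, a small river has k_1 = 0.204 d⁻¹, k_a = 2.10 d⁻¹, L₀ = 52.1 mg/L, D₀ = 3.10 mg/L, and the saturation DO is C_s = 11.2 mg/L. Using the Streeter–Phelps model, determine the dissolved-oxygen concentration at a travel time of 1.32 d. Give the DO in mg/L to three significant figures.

DO ≈ 7.07 mg/L

k_1 L₀/(k_a−k_1) = 0.204×52.1/(2.10−0.204) = 10.63/1.896 = 5.606 mg/L.
e^(−k_1 t) = e^(−0.204×1.320) = 0.7639; e^(−k_a t) = e^(−2.10×1.320) = 0.06254.
D = 5.606 × (0.7639 − 0.06254) + 3.10 × 0.06254 = 3.932 + 0.1939 = 4.126 mg/L.
DO = C_s − D = 11.2 − 4.126 = 7.074 mg/L.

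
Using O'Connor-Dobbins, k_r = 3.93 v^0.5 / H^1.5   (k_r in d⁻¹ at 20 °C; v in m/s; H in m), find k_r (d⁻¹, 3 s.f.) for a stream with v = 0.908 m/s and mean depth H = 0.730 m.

k_r ≈ 6.00 d⁻¹

k_r = 3.93 × 0.908^0.5 / 0.730^1.5 = 3.93 × 0.9529 / 0.6237 = 6.004 d⁻¹.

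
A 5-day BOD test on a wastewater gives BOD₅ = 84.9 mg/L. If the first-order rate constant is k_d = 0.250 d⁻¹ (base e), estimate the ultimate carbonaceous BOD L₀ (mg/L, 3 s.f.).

BOD₅ = L₀(1 − e^(−5k_d)) ⇒ L₀ = BOD₅ / (1 − e^(−5×0.250))
= 84.9 / (1 − 0.2865) = 84.9 / 0.7135 = 119.0 mg/L.

L₀ ≈ 119 mg/L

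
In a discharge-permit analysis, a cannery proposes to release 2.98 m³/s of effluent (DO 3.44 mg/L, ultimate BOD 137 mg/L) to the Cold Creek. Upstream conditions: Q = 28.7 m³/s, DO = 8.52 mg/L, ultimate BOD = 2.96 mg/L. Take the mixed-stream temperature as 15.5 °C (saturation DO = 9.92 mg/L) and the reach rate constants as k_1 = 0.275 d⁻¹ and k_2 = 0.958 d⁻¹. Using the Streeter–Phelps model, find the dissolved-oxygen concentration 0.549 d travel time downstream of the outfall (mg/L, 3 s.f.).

Mixed DO = (28.7×8.52 + 2.98×3.44)/(28.7+2.98) = 254.8/31.68 = 8.042 mg/L.
Mixed L₀ = (28.7×2.96 + 2.98×137)/(31.68) = 493.2/31.68 = 15.57 mg/L.
Initial deficit D₀ = C_s − DO₀ = 9.92 − 8.042 = 1.878 mg/L.
D(0.549) = [0.275×15.57/(0.958−0.275)](e^(−0.275×0.549) − e^(−0.958×0.549)) + 1.878 e^(−0.958×0.549)
= 6.268 × (0.8599 − 0.5910) + 1.878 × 0.5910 = 2.795 mg/L.
DO = 9.92 − 2.795 = 7.125 mg/L.

DO ≈ 7.12 mg/L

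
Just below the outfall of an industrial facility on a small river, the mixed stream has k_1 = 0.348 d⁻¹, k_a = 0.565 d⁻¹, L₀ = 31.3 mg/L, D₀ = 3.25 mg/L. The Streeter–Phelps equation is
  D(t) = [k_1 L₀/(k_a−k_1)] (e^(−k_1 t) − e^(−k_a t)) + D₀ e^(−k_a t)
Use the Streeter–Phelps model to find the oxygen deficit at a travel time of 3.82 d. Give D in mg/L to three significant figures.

D ≈ 7.86 mg/L

k_1 L₀/(k_a−k_1) = 0.348×31.3/(0.565−0.348) = 10.89/0.2170 = 50.20 mg/L.
e^(−k_1 t) = e^(−0.348×3.820) = 0.2646; e^(−k_a t) = e^(−0.565×3.820) = 0.1155.
D = 50.20 × (0.2646 − 0.1155) + 3.25 × 0.1155 = 7.485 + 0.3754 = 7.861 mg/L.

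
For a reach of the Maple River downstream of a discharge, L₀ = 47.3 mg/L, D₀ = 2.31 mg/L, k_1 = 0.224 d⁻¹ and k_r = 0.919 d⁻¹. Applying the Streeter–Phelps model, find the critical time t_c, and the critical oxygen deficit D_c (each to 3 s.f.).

At the critical point dD/dt = 0, so k_1 L₀ e^(−k_1 t) = k_r D. Substituting D(t) from the Streeter–Phelps equation and solving for t gives
t_c = ln[(k_r/k_1)(1 − D₀(k_r−k_1)/(k_1 L₀))] / (k_r−k_1).
Here k_r−k_1 = 0.6950 d⁻¹ and 1 − D₀(k_r−k_1)/(k_1 L₀) = 1 − 2.31×0.6950/(0.224×47.3) = 0.8485, so
t_c = ln(4.103 × 0.8485) / 0.6950 = 1.247 / 0.6950 = 1.795 d.
D_c = (k_1/k_r) L₀ e^(−k_1 t_c) = (0.224/0.919) × 47.3 × e^(−0.224×1.795) = 0.2437 × 47.3 × 0.6690 = 7.713 mg/L.

t_c ≈ 1.79 d; D_c ≈ 7.71 mg/L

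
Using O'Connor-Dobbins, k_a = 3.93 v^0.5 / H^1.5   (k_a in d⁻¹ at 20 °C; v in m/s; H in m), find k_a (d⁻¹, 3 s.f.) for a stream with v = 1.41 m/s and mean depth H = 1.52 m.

k_a = 3.93 × 1.41^0.5 / 1.52^1.5 = 3.93 × 1.187 / 1.874 = 2.490 d⁻¹.

k_a ≈ 2.49 d⁻¹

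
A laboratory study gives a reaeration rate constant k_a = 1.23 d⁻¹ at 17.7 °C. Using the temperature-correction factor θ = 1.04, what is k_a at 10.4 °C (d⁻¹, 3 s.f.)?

k_a(T₂) = k_a(T₁) · θ^(T₂−T₁) = 1.23 × 1.04^(10.4−17.7)
= 1.23 × 1.04^-7.30 = 1.23 × 0.7510 = 0.9238 d⁻¹.

k_a ≈ 0.924 d⁻¹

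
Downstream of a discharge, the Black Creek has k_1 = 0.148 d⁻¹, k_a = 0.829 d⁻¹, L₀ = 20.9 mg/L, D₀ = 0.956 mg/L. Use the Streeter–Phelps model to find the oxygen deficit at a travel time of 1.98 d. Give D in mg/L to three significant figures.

k_1 L₀/(k_a−k_1) = 0.148×20.9/(0.829−0.148) = 3.093/0.6810 = 4.542 mg/L.
e^(−k_1 t) = e^(−0.148×1.980) = 0.7460; e^(−k_a t) = e^(−0.829×1.980) = 0.1937.
D = 4.542 × (0.7460 − 0.1937) + 0.956 × 0.1937 = 2.509 + 0.1852 = 2.694 mg/L.

D ≈ 2.69 mg/L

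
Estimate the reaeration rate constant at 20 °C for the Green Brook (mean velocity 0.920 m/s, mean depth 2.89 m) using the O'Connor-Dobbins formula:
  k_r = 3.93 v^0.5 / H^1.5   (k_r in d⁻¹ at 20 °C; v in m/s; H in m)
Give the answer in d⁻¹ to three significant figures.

k_r ≈ 0.767 d⁻¹

k_r = 3.93 × 0.920^0.5 / 2.89^1.5 = 3.93 × 0.9592 / 4.913 = 0.7673 d⁻¹.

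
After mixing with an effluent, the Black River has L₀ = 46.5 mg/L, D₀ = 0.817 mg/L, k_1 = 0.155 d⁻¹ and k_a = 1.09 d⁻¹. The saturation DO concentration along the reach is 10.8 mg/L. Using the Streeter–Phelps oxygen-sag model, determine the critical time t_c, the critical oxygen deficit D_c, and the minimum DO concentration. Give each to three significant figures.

With k_a/k_1 = 7.032 and 1 − D₀(k_a−k_1)/(k_1 L₀) = 0.8940,
t_c = ln(7.032 × 0.8940) / (1.09 − 0.155) = ln(6.287) / 0.9350 = 1.838/0.9350 = 1.966 d.
L(t_c) = L₀ e^(−k_1 t_c) = 46.5 × 0.7373 = 34.28 mg/L, and at the critical point k_a D_c = k_1 L, so D_c = (0.155/1.09) × 34.28 = 4.875 mg/L.
Minimum DO = C_s − D_c = 10.8 − 4.875 = 5.925 mg/L.

t_c ≈ 1.97 d; D_c ≈ 4.88 mg/L; min DO ≈ 5.92 mg/L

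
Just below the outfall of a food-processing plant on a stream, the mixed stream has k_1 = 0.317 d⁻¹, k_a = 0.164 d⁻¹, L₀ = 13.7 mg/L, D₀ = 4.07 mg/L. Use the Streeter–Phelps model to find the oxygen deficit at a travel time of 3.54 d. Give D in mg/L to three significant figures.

k_1 L₀/(k_a−k_1) = 0.317×13.7/(0.164−0.317) = 4.343/-0.1530 = -28.38 mg/L.
e^(−k_1 t) = e^(−0.317×3.540) = 0.3256; e^(−k_a t) = e^(−0.164×3.540) = 0.5596.
D = -28.38 × (0.3256 − 0.5596) + 4.07 × 0.5596 = 6.643 + 2.278 = 8.920 mg/L.

D ≈ 8.92 mg/L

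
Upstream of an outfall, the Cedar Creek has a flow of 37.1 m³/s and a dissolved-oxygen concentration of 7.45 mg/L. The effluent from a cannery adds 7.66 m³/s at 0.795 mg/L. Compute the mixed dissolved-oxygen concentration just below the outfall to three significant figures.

Flow-weighted mixing: C = (Q_r C_r + Q_w C_w)/(Q_r + Q_w)
= (37.1×7.45 + 7.66×0.795)/(37.1 + 7.66) = 282.5/44.76 = 6.311 mg/L.

6.31 mg/L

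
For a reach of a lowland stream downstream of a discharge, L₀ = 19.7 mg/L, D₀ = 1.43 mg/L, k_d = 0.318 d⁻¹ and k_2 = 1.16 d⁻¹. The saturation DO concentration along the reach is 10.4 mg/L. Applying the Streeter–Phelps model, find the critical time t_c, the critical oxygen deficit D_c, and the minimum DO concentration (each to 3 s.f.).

With k_2/k_d = 3.648 and 1 − D₀(k_2−k_d)/(k_d L₀) = 0.8078,
t_c = ln(3.648 × 0.8078) / (1.16 − 0.318) = ln(2.947) / 0.8420 = 1.081/0.8420 = 1.283 d.
D_c = (k_d/k_2) L₀ e^(−k_d t_c) = (0.318/1.16) × 19.7 × e^(−0.318×1.283) = 0.2741 × 19.7 × 0.6649 = 3.591 mg/L.
Minimum DO = C_s − D_c = 10.4 − 3.591 = 6.809 mg/L.

t_c ≈ 1.28 d; D_c ≈ 3.59 mg/L; min DO ≈ 6.81 mg/L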